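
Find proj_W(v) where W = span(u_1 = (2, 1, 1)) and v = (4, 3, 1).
proj_W(v) = (4, 2, 2)

Set up U = [u_1 | ... | u_1] ∈ R^(3×1). The projector onto W = col(U) is P = U (U^T U)^(-1) U^T.
Compute U^T U =
  [6],
and U^T v = (12).
Solve U^T U · c = U^T v for the coefficients: c = (2). The projection is proj_W(v) = U c.
Check: (v - proj_W(v)) · u_1 = 0  (should be 0).
Result: proj_W(v) = (4, 2, 2).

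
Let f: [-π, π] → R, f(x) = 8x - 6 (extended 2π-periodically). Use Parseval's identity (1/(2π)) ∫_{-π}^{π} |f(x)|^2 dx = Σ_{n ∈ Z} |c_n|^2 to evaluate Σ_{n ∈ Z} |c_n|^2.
Σ |c_n|^2 = 64π^2/3 + 36

Expand and integrate term by term over [-π, π]:
  ∫ (8x)^2 dx = 64·(2π^3/3); ∫ 2·8·(-6)·x dx = 0 (odd integrand); ∫ (-6)^2 dx = 36·2π.
So (1/(2π)) ∫_{-π}^{π} (8x - 6)^2 dx = 64π^2/3 + 36 = 64π^2/3 + 36.
Parseval ⇒ Σ |c_n|^2 = 64π^2/3 + 36.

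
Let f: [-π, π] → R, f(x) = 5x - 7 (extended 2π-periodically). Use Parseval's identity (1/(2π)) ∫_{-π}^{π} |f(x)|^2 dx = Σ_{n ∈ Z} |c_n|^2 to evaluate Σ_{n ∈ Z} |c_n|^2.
Σ |c_n|^2 = 25π^2/3 + 49

Expand and integrate term by term over [-π, π]:
  ∫ (5x)^2 dx = 25·(2π^3/3); ∫ 2·5·(-7)·x dx = 0 (odd integrand); ∫ (-7)^2 dx = 49·2π.
So (1/(2π)) ∫_{-π}^{π} (5x - 7)^2 dx = 25π^2/3 + 49 = 25π^2/3 + 49.
Parseval ⇒ Σ |c_n|^2 = 25π^2/3 + 49.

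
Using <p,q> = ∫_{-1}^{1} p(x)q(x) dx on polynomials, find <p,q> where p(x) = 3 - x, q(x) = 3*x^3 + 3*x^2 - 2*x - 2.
<p,q> = -88/15

Expand the product: p(x)·q(x) = -3*x^4 + 6*x^3 + 11*x^2 - 4*x - 6.
∫_{-1}^{1} of each monomial x^k gives [2/(k+1) if k even, 0 if k odd]. Integrating term-by-term (or equivalently evaluating the antiderivative F(x) = -3*x^5/5 + 3*x^4/2 + 11*x^3/3 - 2*x^2 - 6*x at the endpoints):
  F(1) − F(−1) = -103/30 − (73/30) = -88/15.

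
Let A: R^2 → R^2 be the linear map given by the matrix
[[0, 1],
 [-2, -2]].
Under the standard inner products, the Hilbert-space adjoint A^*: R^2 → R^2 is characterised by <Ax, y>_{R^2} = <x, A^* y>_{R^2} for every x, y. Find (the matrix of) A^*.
A^* = A^T =
[[0, -2],
 [1, -2]]

For real matrices with standard dot products, the defining identity <Ax, y> = <x, A^* y> gives (Ax)^T y = x^T (A^*) y, i.e. x^T A^T y = x^T (A^*) y. Since this holds for all x, y, we must have A^* = A^T. Therefore
A^* =
[[0, -2],
 [1, -2]].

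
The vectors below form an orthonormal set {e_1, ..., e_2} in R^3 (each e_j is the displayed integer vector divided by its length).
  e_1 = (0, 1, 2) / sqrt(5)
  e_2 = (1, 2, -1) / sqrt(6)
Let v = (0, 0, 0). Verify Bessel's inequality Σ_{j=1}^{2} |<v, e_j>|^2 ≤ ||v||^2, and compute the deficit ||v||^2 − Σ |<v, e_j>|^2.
Σ |<v, e_j>|^2 = 0; ||v||^2 = 0; deficit = 0

Write each e_j = u_j / sqrt(<u_j, u_j>) where u_j is the displayed integer vector. Then <v, e_j> = <v, u_j> / sqrt(<u_j, u_j>), so |<v, e_j>|^2 = <v, u_j>^2 / <u_j, u_j>.
Coefficients: <v, e_1> = 0/sqrt(5), <v, e_2> = 0/sqrt(6).
Square and sum: Σ |<v, e_j>|^2 = 0.
Compute ||v||^2 = v·v = 0.
Deficit = 0 − 0 = 0 ≥ 0, confirming Bessel's inequality. (The deficit equals ||v − Σ <v,e_j> e_j||^2, the squared distance from v to span{e_j}.)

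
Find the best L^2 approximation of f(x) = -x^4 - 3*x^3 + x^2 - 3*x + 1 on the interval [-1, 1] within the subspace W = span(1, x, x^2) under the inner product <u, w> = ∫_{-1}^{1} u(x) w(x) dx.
g(x) = x^2/7 - 24*x/5 + 38/35

The best approximation g ∈ W is the orthogonal projection of f onto W. Writing g = a_0 + a_1 x + a_2 x^2, the coefficients solve the normal equations G · a = b where
  G_{ij} = <φ_i, φ_j> and b_i = <f, φ_i>, with φ_0 = 1, φ_1 = x, φ_2 = x^2.
G =
  [2, 0, 2/3]
  [0, 2/3, 0]
  [2/3, 0, 2/5],
b = (34/15, -16/5, 82/105).
Solving gives a_0 = 38/35, a_1 = -24/5, a_2 = 1/7, so
  g(x) = x^2/7 - 24*x/5 + 38/35.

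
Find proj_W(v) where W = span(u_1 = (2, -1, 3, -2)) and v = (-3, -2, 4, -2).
proj_W(v) = (4/3, -2/3, 2, -4/3)

Set up U = [u_1 | ... | u_1] ∈ R^(4×1). The projector onto W = col(U) is P = U (U^T U)^(-1) U^T.
Compute U^T U =
  [18],
and U^T v = (12).
Solve U^T U · c = U^T v for the coefficients: c = (2/3). The projection is proj_W(v) = U c.
Check: (v - proj_W(v)) · u_1 = 0  (should be 0).
Result: proj_W(v) = (4/3, -2/3, 2, -4/3).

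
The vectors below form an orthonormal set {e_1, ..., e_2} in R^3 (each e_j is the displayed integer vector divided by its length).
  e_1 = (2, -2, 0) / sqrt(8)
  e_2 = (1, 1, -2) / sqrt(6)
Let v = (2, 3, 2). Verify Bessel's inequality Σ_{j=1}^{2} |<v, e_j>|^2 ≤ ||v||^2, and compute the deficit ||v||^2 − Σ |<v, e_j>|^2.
Σ |<v, e_j>|^2 = 2/3; ||v||^2 = 17; deficit = 49/3

Write each e_j = u_j / sqrt(<u_j, u_j>) where u_j is the displayed integer vector. Then <v, e_j> = <v, u_j> / sqrt(<u_j, u_j>), so |<v, e_j>|^2 = <v, u_j>^2 / <u_j, u_j>.
Coefficients: <v, e_1> = -2/sqrt(8), <v, e_2> = 1/sqrt(6).
Square and sum: Σ |<v, e_j>|^2 = 2/3.
Compute ||v||^2 = v·v = 17.
Deficit = 17 − 2/3 = 49/3 ≥ 0, confirming Bessel's inequality. (The deficit equals ||v − Σ <v,e_j> e_j||^2, the squared distance from v to span{e_j}.)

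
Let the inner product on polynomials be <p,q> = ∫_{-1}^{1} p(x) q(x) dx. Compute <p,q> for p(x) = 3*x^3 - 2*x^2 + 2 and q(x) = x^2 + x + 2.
<p,q> = 106/15

Expand the product: p(x)·q(x) = 3*x^5 + x^4 + 4*x^3 - 2*x^2 + 2*x + 4.
∫_{-1}^{1} of each monomial x^k gives [2/(k+1) if k even, 0 if k odd]. Integrating term-by-term (or equivalently evaluating the antiderivative F(x) = x^6/2 + x^5/5 + x^4 - 2*x^3/3 + x^2 + 4*x at the endpoints):
  F(1) − F(−1) = 181/30 − (-31/30) = 106/15.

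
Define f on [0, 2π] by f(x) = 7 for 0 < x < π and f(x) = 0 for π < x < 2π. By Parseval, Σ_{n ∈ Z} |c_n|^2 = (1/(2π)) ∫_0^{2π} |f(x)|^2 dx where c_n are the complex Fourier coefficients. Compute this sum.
Σ |c_n|^2 = 49/2

Parseval equates the L^2 energy of f (normalised by 1/(2π)) with the ℓ^2 sum of its Fourier coefficients: (1/(2π)) ∫_0^{2π} |f|^2 = Σ |c_n|^2.
Compute the left side: (1/(2π)) [∫_0^π 7^2 dx + ∫_π^{2π} 0^2 dx] = (1/(2π)) · (49π + 0π) = (49 + 0)/2 = 49/2.
So Σ_{n ∈ Z} |c_n|^2 = 49/2.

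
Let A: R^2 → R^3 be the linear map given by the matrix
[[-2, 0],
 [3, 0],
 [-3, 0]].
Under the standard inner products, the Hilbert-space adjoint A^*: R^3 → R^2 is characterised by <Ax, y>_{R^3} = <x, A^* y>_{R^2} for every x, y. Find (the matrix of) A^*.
A^* = A^T =
[[-2, 3, -3],
 [0, 0, 0]]

For real matrices with standard dot products, the defining identity <Ax, y> = <x, A^* y> gives (Ax)^T y = x^T (A^*) y, i.e. x^T A^T y = x^T (A^*) y. Since this holds for all x, y, we must have A^* = A^T. Therefore
A^* =
[[-2, 3, -3],
 [0, 0, 0]].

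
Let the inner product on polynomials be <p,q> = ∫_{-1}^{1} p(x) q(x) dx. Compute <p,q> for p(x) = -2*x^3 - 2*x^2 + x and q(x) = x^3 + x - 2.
<p,q> = 248/105

Expand the product: p(x)·q(x) = -2*x^6 - 2*x^5 - x^4 + 2*x^3 + 5*x^2 - 2*x.
∫_{-1}^{1} of each monomial x^k gives [2/(k+1) if k even, 0 if k odd]. Integrating term-by-term (or equivalently evaluating the antiderivative F(x) = -2*x^7/7 - x^6/3 - x^5/5 + x^4/2 + 5*x^3/3 - x^2 at the endpoints):
  F(1) − F(−1) = 73/210 − (-141/70) = 248/105.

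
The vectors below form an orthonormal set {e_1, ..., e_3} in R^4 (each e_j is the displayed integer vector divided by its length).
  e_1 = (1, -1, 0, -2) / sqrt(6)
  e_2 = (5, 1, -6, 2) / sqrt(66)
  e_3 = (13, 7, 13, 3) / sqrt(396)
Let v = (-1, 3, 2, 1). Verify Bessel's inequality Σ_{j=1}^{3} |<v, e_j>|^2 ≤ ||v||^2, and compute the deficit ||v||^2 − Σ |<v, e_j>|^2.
Σ |<v, e_j>|^2 = 419/36; ||v||^2 = 15; deficit = 121/36

Write each e_j = u_j / sqrt(<u_j, u_j>) where u_j is the displayed integer vector. Then <v, e_j> = <v, u_j> / sqrt(<u_j, u_j>), so |<v, e_j>|^2 = <v, u_j>^2 / <u_j, u_j>.
Coefficients: <v, e_1> = -6/sqrt(6), <v, e_2> = -12/sqrt(66), <v, e_3> = 37/sqrt(396).
Square and sum: Σ |<v, e_j>|^2 = 419/36.
Compute ||v||^2 = v·v = 15.
Deficit = 15 − 419/36 = 121/36 ≥ 0, confirming Bessel's inequality. (The deficit equals ||v − Σ <v,e_j> e_j||^2, the squared distance from v to span{e_j}.)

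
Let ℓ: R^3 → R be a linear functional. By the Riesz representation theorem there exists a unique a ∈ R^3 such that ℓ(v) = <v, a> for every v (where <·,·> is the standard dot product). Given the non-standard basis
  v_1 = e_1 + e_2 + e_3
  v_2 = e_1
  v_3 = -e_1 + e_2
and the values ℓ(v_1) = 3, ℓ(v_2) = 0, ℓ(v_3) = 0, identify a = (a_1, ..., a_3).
a = (0, 0, 3)

Write a = (a_1, ..., a_3) in the standard basis. For each basis vector v_i, ℓ(v_i) = <v_i, a> is a linear equation in the a_j's. Collect the n equations into a matrix system V a = ℓ, where row i of V is v_i (expressed in the standard basis). Since V is invertible (lower-triangular with 1s on the diagonal, up to permutation), solve by back-substitution:
  V =
[[1, 1, 1],
 [1, 0, 0],
 [-1, 1, 0]]
  V a = (3, 0, 0)
Solving gives a = (0, 0, 3).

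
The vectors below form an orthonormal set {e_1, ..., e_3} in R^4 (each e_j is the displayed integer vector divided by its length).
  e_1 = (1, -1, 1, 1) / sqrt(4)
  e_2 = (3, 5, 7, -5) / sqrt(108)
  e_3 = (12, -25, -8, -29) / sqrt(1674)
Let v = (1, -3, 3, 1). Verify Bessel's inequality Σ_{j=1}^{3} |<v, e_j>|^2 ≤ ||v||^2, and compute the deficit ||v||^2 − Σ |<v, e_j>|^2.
Σ |<v, e_j>|^2 = 522/31; ||v||^2 = 20; deficit = 98/31

Write each e_j = u_j / sqrt(<u_j, u_j>) where u_j is the displayed integer vector. Then <v, e_j> = <v, u_j> / sqrt(<u_j, u_j>), so |<v, e_j>|^2 = <v, u_j>^2 / <u_j, u_j>.
Coefficients: <v, e_1> = 8/sqrt(4), <v, e_2> = 4/sqrt(108), <v, e_3> = 34/sqrt(1674).
Square and sum: Σ |<v, e_j>|^2 = 522/31.
Compute ||v||^2 = v·v = 20.
Deficit = 20 − 522/31 = 98/31 ≥ 0, confirming Bessel's inequality. (The deficit equals ||v − Σ <v,e_j> e_j||^2, the squared distance from v to span{e_j}.)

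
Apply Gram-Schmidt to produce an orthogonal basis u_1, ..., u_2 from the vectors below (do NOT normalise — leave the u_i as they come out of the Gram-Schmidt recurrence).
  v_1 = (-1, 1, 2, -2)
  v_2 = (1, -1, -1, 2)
Orthogonal basis:
  u_1 = (-1, 1, 2, -2)
  u_2 = (1/5, -1/5, 3/5, 2/5)

Apply the Gram-Schmidt recurrence
  u_1 = v_1
  u_i = v_i − Σ_{j<i} ((v_i · u_j) / (u_j · u_j)) · u_j.

Step by step this gives:
  u_1 = (-1, 1, 2, -2)
  u_2 = (1/5, -1/5, 3/5, 2/5)

Orthogonality check:
  u_2 · u_1 = 0 (should be 0)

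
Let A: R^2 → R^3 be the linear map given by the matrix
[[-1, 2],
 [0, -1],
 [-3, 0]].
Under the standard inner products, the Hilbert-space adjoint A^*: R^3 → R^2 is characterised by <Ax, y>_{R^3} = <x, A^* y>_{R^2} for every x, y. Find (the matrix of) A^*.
A^* = A^T =
[[-1, 0, -3],
 [2, -1, 0]]

For real matrices with standard dot products, the defining identity <Ax, y> = <x, A^* y> gives (Ax)^T y = x^T (A^*) y, i.e. x^T A^T y = x^T (A^*) y. Since this holds for all x, y, we must have A^* = A^T. Therefore
A^* =
[[-1, 0, -3],
 [2, -1, 0]].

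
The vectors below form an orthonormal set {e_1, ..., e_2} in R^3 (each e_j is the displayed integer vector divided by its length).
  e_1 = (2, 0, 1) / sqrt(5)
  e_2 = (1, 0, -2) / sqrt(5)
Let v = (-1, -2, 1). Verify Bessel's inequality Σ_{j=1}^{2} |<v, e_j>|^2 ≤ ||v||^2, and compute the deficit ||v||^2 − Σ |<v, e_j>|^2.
Σ |<v, e_j>|^2 = 2; ||v||^2 = 6; deficit = 4

Write each e_j = u_j / sqrt(<u_j, u_j>) where u_j is the displayed integer vector. Then <v, e_j> = <v, u_j> / sqrt(<u_j, u_j>), so |<v, e_j>|^2 = <v, u_j>^2 / <u_j, u_j>.
Coefficients: <v, e_1> = -1/sqrt(5), <v, e_2> = -3/sqrt(5).
Square and sum: Σ |<v, e_j>|^2 = 2.
Compute ||v||^2 = v·v = 6.
Deficit = 6 − 2 = 4 ≥ 0, confirming Bessel's inequality. (The deficit equals ||v − Σ <v,e_j> e_j||^2, the squared distance from v to span{e_j}.)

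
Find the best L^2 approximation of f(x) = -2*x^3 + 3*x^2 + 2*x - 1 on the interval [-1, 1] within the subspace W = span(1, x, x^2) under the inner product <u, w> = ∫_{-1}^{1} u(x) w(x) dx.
g(x) = 3*x^2 + 4*x/5 - 1

The best approximation g ∈ W is the orthogonal projection of f onto W. Writing g = a_0 + a_1 x + a_2 x^2, the coefficients solve the normal equations G · a = b where
  G_{ij} = <φ_i, φ_j> and b_i = <f, φ_i>, with φ_0 = 1, φ_1 = x, φ_2 = x^2.
G =
  [2, 0, 2/3]
  [0, 2/3, 0]
  [2/3, 0, 2/5],
b = (0, 8/15, 8/15).
Solving gives a_0 = -1, a_1 = 4/5, a_2 = 3, so
  g(x) = 3*x^2 + 4*x/5 - 1.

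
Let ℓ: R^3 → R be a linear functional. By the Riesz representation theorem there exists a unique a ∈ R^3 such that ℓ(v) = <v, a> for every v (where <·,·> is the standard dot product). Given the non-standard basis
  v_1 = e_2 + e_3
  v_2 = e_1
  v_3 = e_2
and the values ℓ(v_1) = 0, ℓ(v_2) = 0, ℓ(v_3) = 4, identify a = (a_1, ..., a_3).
a = (0, 4, -4)

Write a = (a_1, ..., a_3) in the standard basis. For each basis vector v_i, ℓ(v_i) = <v_i, a> is a linear equation in the a_j's. Collect the n equations into a matrix system V a = ℓ, where row i of V is v_i (expressed in the standard basis). Since V is invertible (lower-triangular with 1s on the diagonal, up to permutation), solve by back-substitution:
  V =
[[0, 1, 1],
 [1, 0, 0],
 [0, 1, 0]]
  V a = (0, 0, 4)
Solving gives a = (0, 4, -4).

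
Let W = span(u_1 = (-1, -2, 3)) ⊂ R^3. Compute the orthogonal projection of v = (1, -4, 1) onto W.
proj_W(v) = (-5/7, -10/7, 15/7)

Set up U = [u_1 | ... | u_1] ∈ R^(3×1). The projector onto W = col(U) is P = U (U^T U)^(-1) U^T.
Compute U^T U =
  [14],
and U^T v = (10).
Solve U^T U · c = U^T v for the coefficients: c = (5/7). The projection is proj_W(v) = U c.
Check: (v - proj_W(v)) · u_1 = 0  (should be 0).
Result: proj_W(v) = (-5/7, -10/7, 15/7).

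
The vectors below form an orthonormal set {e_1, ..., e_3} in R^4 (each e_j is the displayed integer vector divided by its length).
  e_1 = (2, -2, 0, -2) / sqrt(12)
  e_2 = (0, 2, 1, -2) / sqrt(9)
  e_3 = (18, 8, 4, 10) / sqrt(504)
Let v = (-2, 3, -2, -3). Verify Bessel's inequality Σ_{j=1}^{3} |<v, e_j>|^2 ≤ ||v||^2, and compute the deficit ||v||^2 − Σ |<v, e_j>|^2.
Σ |<v, e_j>|^2 = 731/42; ||v||^2 = 26; deficit = 361/42

Write each e_j = u_j / sqrt(<u_j, u_j>) where u_j is the displayed integer vector. Then <v, e_j> = <v, u_j> / sqrt(<u_j, u_j>), so |<v, e_j>|^2 = <v, u_j>^2 / <u_j, u_j>.
Coefficients: <v, e_1> = -4/sqrt(12), <v, e_2> = 10/sqrt(9), <v, e_3> = -50/sqrt(504).
Square and sum: Σ |<v, e_j>|^2 = 731/42.
Compute ||v||^2 = v·v = 26.
Deficit = 26 − 731/42 = 361/42 ≥ 0, confirming Bessel's inequality. (The deficit equals ||v − Σ <v,e_j> e_j||^2, the squared distance from v to span{e_j}.)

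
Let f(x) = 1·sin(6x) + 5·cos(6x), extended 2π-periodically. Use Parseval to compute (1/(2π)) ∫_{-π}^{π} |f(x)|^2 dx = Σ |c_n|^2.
Σ |c_n|^2 = 13

Expand |f|^2 and use orthogonality of {sin(nx), cos(mx)} on [-π, π]:
  ∫_{-π}^{π} sin(nx)^2 dx = π, ∫ cos(mx)^2 dx = π, and cross terms integrate to 0.
So ∫_{-π}^{π} f(x)^2 dx = 1^2 · π + 5^2 · π = (1 + 25)π.
Divide by 2π: (1 + 25)/2 = 13.
By Parseval, this equals Σ |c_n|^2.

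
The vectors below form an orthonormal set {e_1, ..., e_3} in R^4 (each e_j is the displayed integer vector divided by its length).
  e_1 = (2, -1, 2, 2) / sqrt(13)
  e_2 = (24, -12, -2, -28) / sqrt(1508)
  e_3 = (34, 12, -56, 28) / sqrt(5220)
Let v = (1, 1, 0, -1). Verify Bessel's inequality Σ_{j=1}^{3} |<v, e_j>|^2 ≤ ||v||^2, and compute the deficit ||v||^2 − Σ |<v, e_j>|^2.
Σ |<v, e_j>|^2 = 6/5; ||v||^2 = 3; deficit = 9/5

Write each e_j = u_j / sqrt(<u_j, u_j>) where u_j is the displayed integer vector. Then <v, e_j> = <v, u_j> / sqrt(<u_j, u_j>), so |<v, e_j>|^2 = <v, u_j>^2 / <u_j, u_j>.
Coefficients: <v, e_1> = -1/sqrt(13), <v, e_2> = 40/sqrt(1508), <v, e_3> = 18/sqrt(5220).
Square and sum: Σ |<v, e_j>|^2 = 6/5.
Compute ||v||^2 = v·v = 3.
Deficit = 3 − 6/5 = 9/5 ≥ 0, confirming Bessel's inequality. (The deficit equals ||v − Σ <v,e_j> e_j||^2, the squared distance from v to span{e_j}.)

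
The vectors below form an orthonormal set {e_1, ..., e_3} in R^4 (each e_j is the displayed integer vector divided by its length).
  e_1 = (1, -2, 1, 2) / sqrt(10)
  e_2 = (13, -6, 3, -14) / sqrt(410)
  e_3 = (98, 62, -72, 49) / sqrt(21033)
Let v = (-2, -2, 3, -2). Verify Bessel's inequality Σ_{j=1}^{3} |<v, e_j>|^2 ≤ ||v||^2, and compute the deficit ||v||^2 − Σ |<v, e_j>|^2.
Σ |<v, e_j>|^2 = 10517/513; ||v||^2 = 21; deficit = 256/513

Write each e_j = u_j / sqrt(<u_j, u_j>) where u_j is the displayed integer vector. Then <v, e_j> = <v, u_j> / sqrt(<u_j, u_j>), so |<v, e_j>|^2 = <v, u_j>^2 / <u_j, u_j>.
Coefficients: <v, e_1> = 1/sqrt(10), <v, e_2> = 23/sqrt(410), <v, e_3> = -634/sqrt(21033).
Square and sum: Σ |<v, e_j>|^2 = 10517/513.
Compute ||v||^2 = v·v = 21.
Deficit = 21 − 10517/513 = 256/513 ≥ 0, confirming Bessel's inequality. (The deficit equals ||v − Σ <v,e_j> e_j||^2, the squared distance from v to span{e_j}.)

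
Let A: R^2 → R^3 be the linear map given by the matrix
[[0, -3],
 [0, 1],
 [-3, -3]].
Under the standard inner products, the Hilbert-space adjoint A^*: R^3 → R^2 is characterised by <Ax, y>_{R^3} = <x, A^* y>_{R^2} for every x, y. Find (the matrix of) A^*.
A^* = A^T =
[[0, 0, -3],
 [-3, 1, -3]]

For real matrices with standard dot products, the defining identity <Ax, y> = <x, A^* y> gives (Ax)^T y = x^T (A^*) y, i.e. x^T A^T y = x^T (A^*) y. Since this holds for all x, y, we must have A^* = A^T. Therefore
A^* =
[[0, 0, -3],
 [-3, 1, -3]].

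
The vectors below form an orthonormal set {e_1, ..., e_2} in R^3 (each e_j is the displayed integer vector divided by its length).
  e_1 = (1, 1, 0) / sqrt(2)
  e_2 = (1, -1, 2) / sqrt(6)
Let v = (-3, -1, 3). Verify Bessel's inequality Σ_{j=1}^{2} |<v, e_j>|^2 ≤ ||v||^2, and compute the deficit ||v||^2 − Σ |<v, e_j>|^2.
Σ |<v, e_j>|^2 = 32/3; ||v||^2 = 19; deficit = 25/3

Write each e_j = u_j / sqrt(<u_j, u_j>) where u_j is the displayed integer vector. Then <v, e_j> = <v, u_j> / sqrt(<u_j, u_j>), so |<v, e_j>|^2 = <v, u_j>^2 / <u_j, u_j>.
Coefficients: <v, e_1> = -4/sqrt(2), <v, e_2> = 4/sqrt(6).
Square and sum: Σ |<v, e_j>|^2 = 32/3.
Compute ||v||^2 = v·v = 19.
Deficit = 19 − 32/3 = 25/3 ≥ 0, confirming Bessel's inequality. (The deficit equals ||v − Σ <v,e_j> e_j||^2, the squared distance from v to span{e_j}.)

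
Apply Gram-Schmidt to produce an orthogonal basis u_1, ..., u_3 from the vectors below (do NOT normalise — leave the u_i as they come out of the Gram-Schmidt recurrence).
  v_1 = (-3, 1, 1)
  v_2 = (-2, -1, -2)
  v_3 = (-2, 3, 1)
Orthogonal basis:
  u_1 = (-3, 1, 1)
  u_2 = (-13/11, -14/11, -25/11)
  u_3 = (17/90, 68/45, -17/18)

Apply the Gram-Schmidt recurrence
  u_1 = v_1
  u_i = v_i − Σ_{j<i} ((v_i · u_j) / (u_j · u_j)) · u_j.

Step by step this gives:
  u_1 = (-3, 1, 1)
  u_2 = (-13/11, -14/11, -25/11)
  u_3 = (17/90, 68/45, -17/18)

Orthogonality check:
  u_2 · u_1 = 0 (should be 0)
  u_3 · u_1 = 0 (should be 0)
  u_3 · u_2 = 0 (should be 0)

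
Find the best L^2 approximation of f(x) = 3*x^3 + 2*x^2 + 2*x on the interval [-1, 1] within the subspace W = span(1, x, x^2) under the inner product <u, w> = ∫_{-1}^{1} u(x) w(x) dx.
g(x) = 2*x^2 + 19*x/5

The best approximation g ∈ W is the orthogonal projection of f onto W. Writing g = a_0 + a_1 x + a_2 x^2, the coefficients solve the normal equations G · a = b where
  G_{ij} = <φ_i, φ_j> and b_i = <f, φ_i>, with φ_0 = 1, φ_1 = x, φ_2 = x^2.
G =
  [2, 0, 2/3]
  [0, 2/3, 0]
  [2/3, 0, 2/5],
b = (4/3, 38/15, 4/5).
Solving gives a_0 = 0, a_1 = 19/5, a_2 = 2, so
  g(x) = 2*x^2 + 19*x/5.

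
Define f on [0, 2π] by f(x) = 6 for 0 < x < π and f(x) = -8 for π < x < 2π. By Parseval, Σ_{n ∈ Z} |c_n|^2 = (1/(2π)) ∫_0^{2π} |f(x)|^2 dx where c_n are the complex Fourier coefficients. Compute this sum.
Σ |c_n|^2 = 50

Parseval equates the L^2 energy of f (normalised by 1/(2π)) with the ℓ^2 sum of its Fourier coefficients: (1/(2π)) ∫_0^{2π} |f|^2 = Σ |c_n|^2.
Compute the left side: (1/(2π)) [∫_0^π 6^2 dx + ∫_π^{2π} (-8)^2 dx] = (1/(2π)) · (36π + 64π) = (36 + 64)/2 = 50.
So Σ_{n ∈ Z} |c_n|^2 = 50.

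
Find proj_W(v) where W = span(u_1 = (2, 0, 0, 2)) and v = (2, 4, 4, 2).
proj_W(v) = (2, 0, 0, 2)

Set up U = [u_1 | ... | u_1] ∈ R^(4×1). The projector onto W = col(U) is P = U (U^T U)^(-1) U^T.
Compute U^T U =
  [8],
and U^T v = (8).
Solve U^T U · c = U^T v for the coefficients: c = (1). The projection is proj_W(v) = U c.
Check: (v - proj_W(v)) · u_1 = 0  (should be 0).
Result: proj_W(v) = (2, 0, 0, 2).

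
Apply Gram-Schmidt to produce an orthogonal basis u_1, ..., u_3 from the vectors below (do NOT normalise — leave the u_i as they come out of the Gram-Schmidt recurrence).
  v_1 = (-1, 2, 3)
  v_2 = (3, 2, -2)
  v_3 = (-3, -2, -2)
Orthogonal basis:
  u_1 = (-1, 2, 3)
  u_2 = (37/14, 19/7, -13/14)
  u_3 = (-320/213, 224/213, -256/213)

Apply the Gram-Schmidt recurrence
  u_1 = v_1
  u_i = v_i − Σ_{j<i} ((v_i · u_j) / (u_j · u_j)) · u_j.

Step by step this gives:
  u_1 = (-1, 2, 3)
  u_2 = (37/14, 19/7, -13/14)
  u_3 = (-320/213, 224/213, -256/213)

Orthogonality check:
  u_2 · u_1 = 0 (should be 0)
  u_3 · u_1 = 0 (should be 0)
  u_3 · u_2 = 0 (should be 0)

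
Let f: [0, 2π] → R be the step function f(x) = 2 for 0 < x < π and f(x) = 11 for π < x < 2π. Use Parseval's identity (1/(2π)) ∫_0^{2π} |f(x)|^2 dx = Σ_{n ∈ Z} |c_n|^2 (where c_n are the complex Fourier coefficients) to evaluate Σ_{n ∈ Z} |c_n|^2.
Σ |c_n|^2 = 125/2

Parseval equates the L^2 energy of f (normalised by 1/(2π)) with the ℓ^2 sum of its Fourier coefficients: (1/(2π)) ∫_0^{2π} |f|^2 = Σ |c_n|^2.
Compute the left side: (1/(2π)) [∫_0^π 2^2 dx + ∫_π^{2π} 11^2 dx] = (1/(2π)) · (4π + 121π) = (4 + 121)/2 = 125/2.
So Σ_{n ∈ Z} |c_n|^2 = 125/2.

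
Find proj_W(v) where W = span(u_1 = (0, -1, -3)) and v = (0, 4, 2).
proj_W(v) = (0, 1, 3)

Set up U = [u_1 | ... | u_1] ∈ R^(3×1). The projector onto W = col(U) is P = U (U^T U)^(-1) U^T.
Compute U^T U =
  [10],
and U^T v = (-10).
Solve U^T U · c = U^T v for the coefficients: c = (-1). The projection is proj_W(v) = U c.
Check: (v - proj_W(v)) · u_1 = 0  (should be 0).
Result: proj_W(v) = (0, 1, 3).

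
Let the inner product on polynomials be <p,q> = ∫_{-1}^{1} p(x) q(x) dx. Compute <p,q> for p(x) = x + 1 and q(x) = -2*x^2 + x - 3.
<p,q> = -20/3

Expand the product: p(x)·q(x) = -2*x^3 - x^2 - 2*x - 3.
∫_{-1}^{1} of each monomial x^k gives [2/(k+1) if k even, 0 if k odd]. Integrating term-by-term (or equivalently evaluating the antiderivative F(x) = -x^4/2 - x^3/3 - x^2 - 3*x at the endpoints):
  F(1) − F(−1) = -29/6 − (11/6) = -20/3.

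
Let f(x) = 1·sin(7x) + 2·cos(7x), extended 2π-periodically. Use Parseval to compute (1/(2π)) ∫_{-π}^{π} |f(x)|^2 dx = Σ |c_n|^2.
Σ |c_n|^2 = 5/2

Expand |f|^2 and use orthogonality of {sin(nx), cos(mx)} on [-π, π]:
  ∫_{-π}^{π} sin(nx)^2 dx = π, ∫ cos(mx)^2 dx = π, and cross terms integrate to 0.
So ∫_{-π}^{π} f(x)^2 dx = 1^2 · π + 2^2 · π = (1 + 4)π.
Divide by 2π: (1 + 4)/2 = 5/2.
By Parseval, this equals Σ |c_n|^2.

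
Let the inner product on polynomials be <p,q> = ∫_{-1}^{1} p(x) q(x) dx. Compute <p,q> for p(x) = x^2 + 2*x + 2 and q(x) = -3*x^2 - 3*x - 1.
<p,q> = -208/15

Expand the product: p(x)·q(x) = -3*x^4 - 9*x^3 - 13*x^2 - 8*x - 2.
∫_{-1}^{1} of each monomial x^k gives [2/(k+1) if k even, 0 if k odd]. Integrating term-by-term (or equivalently evaluating the antiderivative F(x) = -3*x^5/5 - 9*x^4/4 - 13*x^3/3 - 4*x^2 - 2*x at the endpoints):
  F(1) − F(−1) = -791/60 − (41/60) = -208/15.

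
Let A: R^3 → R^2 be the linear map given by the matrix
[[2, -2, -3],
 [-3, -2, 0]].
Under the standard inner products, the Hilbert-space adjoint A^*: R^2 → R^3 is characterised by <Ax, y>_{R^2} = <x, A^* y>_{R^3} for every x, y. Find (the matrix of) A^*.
A^* = A^T =
[[2, -3],
 [-2, -2],
 [-3, 0]]

For real matrices with standard dot products, the defining identity <Ax, y> = <x, A^* y> gives (Ax)^T y = x^T (A^*) y, i.e. x^T A^T y = x^T (A^*) y. Since this holds for all x, y, we must have A^* = A^T. Therefore
A^* =
[[2, -3],
 [-2, -2],
 [-3, 0]].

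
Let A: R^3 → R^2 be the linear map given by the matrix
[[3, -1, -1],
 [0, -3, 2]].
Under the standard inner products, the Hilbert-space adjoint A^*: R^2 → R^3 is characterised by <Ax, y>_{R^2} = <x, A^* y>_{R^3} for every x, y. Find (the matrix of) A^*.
A^* = A^T =
[[3, 0],
 [-1, -3],
 [-1, 2]]

For real matrices with standard dot products, the defining identity <Ax, y> = <x, A^* y> gives (Ax)^T y = x^T (A^*) y, i.e. x^T A^T y = x^T (A^*) y. Since this holds for all x, y, we must have A^* = A^T. Therefore
A^* =
[[3, 0],
 [-1, -3],
 [-1, 2]].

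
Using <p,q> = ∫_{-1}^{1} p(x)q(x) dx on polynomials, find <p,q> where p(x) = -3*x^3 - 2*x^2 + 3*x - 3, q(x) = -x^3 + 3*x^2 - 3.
<p,q> = 464/35

Expand the product: p(x)·q(x) = 3*x^6 - 7*x^5 - 9*x^4 + 21*x^3 - 3*x^2 - 9*x + 9.
∫_{-1}^{1} of each monomial x^k gives [2/(k+1) if k even, 0 if k odd]. Integrating term-by-term (or equivalently evaluating the antiderivative F(x) = 3*x^7/7 - 7*x^6/6 - 9*x^5/5 + 21*x^4/4 - x^3 - 9*x^2/2 + 9*x at the endpoints):
  F(1) − F(−1) = 2609/420 − (-2959/420) = 464/35.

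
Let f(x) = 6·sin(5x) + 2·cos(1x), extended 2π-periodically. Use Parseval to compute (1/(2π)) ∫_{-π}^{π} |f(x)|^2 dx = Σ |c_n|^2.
Σ |c_n|^2 = 20

Expand |f|^2 and use orthogonality of {sin(nx), cos(mx)} on [-π, π]:
  ∫_{-π}^{π} sin(nx)^2 dx = π, ∫ cos(mx)^2 dx = π, and cross terms integrate to 0.
So ∫_{-π}^{π} f(x)^2 dx = 6^2 · π + 2^2 · π = (36 + 4)π.
Divide by 2π: (36 + 4)/2 = 20.
By Parseval, this equals Σ |c_n|^2.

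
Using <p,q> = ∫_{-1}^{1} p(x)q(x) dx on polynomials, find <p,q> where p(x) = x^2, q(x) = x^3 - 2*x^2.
<p,q> = -4/5

Expand the product: p(x)·q(x) = x^5 - 2*x^4.
∫_{-1}^{1} of each monomial x^k gives [2/(k+1) if k even, 0 if k odd]. Integrating term-by-term (or equivalently evaluating the antiderivative F(x) = x^6/6 - 2*x^5/5 at the endpoints):
  F(1) − F(−1) = -7/30 − (17/30) = -4/5.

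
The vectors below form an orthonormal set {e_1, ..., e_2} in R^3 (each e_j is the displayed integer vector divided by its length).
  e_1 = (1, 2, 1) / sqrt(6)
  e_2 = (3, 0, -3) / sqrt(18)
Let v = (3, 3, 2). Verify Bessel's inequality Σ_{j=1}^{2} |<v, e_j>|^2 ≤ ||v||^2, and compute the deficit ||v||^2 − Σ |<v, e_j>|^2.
Σ |<v, e_j>|^2 = 62/3; ||v||^2 = 22; deficit = 4/3

Write each e_j = u_j / sqrt(<u_j, u_j>) where u_j is the displayed integer vector. Then <v, e_j> = <v, u_j> / sqrt(<u_j, u_j>), so |<v, e_j>|^2 = <v, u_j>^2 / <u_j, u_j>.
Coefficients: <v, e_1> = 11/sqrt(6), <v, e_2> = 3/sqrt(18).
Square and sum: Σ |<v, e_j>|^2 = 62/3.
Compute ||v||^2 = v·v = 22.
Deficit = 22 − 62/3 = 4/3 ≥ 0, confirming Bessel's inequality. (The deficit equals ||v − Σ <v,e_j> e_j||^2, the squared distance from v to span{e_j}.)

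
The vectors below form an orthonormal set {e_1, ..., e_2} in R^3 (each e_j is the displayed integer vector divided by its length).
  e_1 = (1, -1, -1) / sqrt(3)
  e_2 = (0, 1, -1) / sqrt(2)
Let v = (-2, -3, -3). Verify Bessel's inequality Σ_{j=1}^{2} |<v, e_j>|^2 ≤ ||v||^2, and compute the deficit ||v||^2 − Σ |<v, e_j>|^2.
Σ |<v, e_j>|^2 = 16/3; ||v||^2 = 22; deficit = 50/3

Write each e_j = u_j / sqrt(<u_j, u_j>) where u_j is the displayed integer vector. Then <v, e_j> = <v, u_j> / sqrt(<u_j, u_j>), so |<v, e_j>|^2 = <v, u_j>^2 / <u_j, u_j>.
Coefficients: <v, e_1> = 4/sqrt(3), <v, e_2> = 0/sqrt(2).
Square and sum: Σ |<v, e_j>|^2 = 16/3.
Compute ||v||^2 = v·v = 22.
Deficit = 22 − 16/3 = 50/3 ≥ 0, confirming Bessel's inequality. (The deficit equals ||v − Σ <v,e_j> e_j||^2, the squared distance from v to span{e_j}.)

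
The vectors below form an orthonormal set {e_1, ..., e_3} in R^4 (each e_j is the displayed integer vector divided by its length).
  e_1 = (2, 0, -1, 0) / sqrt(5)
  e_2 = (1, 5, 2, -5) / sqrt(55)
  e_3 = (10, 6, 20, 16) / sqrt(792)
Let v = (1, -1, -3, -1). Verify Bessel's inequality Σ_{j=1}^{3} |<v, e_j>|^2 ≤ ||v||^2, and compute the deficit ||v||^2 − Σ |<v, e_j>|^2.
Σ |<v, e_j>|^2 = 12; ||v||^2 = 12; deficit = 0

Write each e_j = u_j / sqrt(<u_j, u_j>) where u_j is the displayed integer vector. Then <v, e_j> = <v, u_j> / sqrt(<u_j, u_j>), so |<v, e_j>|^2 = <v, u_j>^2 / <u_j, u_j>.
Coefficients: <v, e_1> = 5/sqrt(5), <v, e_2> = -5/sqrt(55), <v, e_3> = -72/sqrt(792).
Square and sum: Σ |<v, e_j>|^2 = 12.
Compute ||v||^2 = v·v = 12.
Deficit = 12 − 12 = 0 ≥ 0, confirming Bessel's inequality. (The deficit equals ||v − Σ <v,e_j> e_j||^2, the squared distance from v to span{e_j}.)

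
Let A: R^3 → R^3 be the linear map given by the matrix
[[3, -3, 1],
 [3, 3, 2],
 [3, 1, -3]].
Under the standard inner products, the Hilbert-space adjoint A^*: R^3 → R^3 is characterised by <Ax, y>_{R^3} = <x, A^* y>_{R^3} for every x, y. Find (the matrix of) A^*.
A^* = A^T =
[[3, 3, 3],
 [-3, 3, 1],
 [1, 2, -3]]

For real matrices with standard dot products, the defining identity <Ax, y> = <x, A^* y> gives (Ax)^T y = x^T (A^*) y, i.e. x^T A^T y = x^T (A^*) y. Since this holds for all x, y, we must have A^* = A^T. Therefore
A^* =
[[3, 3, 3],
 [-3, 3, 1],
 [1, 2, -3]].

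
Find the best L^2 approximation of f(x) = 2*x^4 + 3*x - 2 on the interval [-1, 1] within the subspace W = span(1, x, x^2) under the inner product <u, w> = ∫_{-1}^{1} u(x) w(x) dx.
g(x) = 12*x^2/7 + 3*x - 76/35

The best approximation g ∈ W is the orthogonal projection of f onto W. Writing g = a_0 + a_1 x + a_2 x^2, the coefficients solve the normal equations G · a = b where
  G_{ij} = <φ_i, φ_j> and b_i = <f, φ_i>, with φ_0 = 1, φ_1 = x, φ_2 = x^2.
G =
  [2, 0, 2/3]
  [0, 2/3, 0]
  [2/3, 0, 2/5],
b = (-16/5, 2, -16/21).
Solving gives a_0 = -76/35, a_1 = 3, a_2 = 12/7, so
  g(x) = 12*x^2/7 + 3*x - 76/35.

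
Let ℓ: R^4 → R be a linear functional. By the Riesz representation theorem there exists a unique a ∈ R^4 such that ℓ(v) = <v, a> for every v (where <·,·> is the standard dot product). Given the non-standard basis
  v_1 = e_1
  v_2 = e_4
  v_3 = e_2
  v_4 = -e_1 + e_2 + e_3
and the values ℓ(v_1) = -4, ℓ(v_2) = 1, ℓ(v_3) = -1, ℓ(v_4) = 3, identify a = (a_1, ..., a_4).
a = (-4, -1, 0, 1)

Write a = (a_1, ..., a_4) in the standard basis. For each basis vector v_i, ℓ(v_i) = <v_i, a> is a linear equation in the a_j's. Collect the n equations into a matrix system V a = ℓ, where row i of V is v_i (expressed in the standard basis). Since V is invertible (lower-triangular with 1s on the diagonal, up to permutation), solve by back-substitution:
  V =
[[1, 0, 0, 0],
 [0, 0, 0, 1],
 [0, 1, 0, 0],
 [-1, 1, 1, 0]]
  V a = (-4, 1, -1, 3)
Solving gives a = (-4, -1, 0, 1).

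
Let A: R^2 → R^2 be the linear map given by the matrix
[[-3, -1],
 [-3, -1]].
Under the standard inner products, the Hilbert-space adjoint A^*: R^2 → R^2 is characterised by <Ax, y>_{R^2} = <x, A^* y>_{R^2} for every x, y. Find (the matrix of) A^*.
A^* = A^T =
[[-3, -3],
 [-1, -1]]

For real matrices with standard dot products, the defining identity <Ax, y> = <x, A^* y> gives (Ax)^T y = x^T (A^*) y, i.e. x^T A^T y = x^T (A^*) y. Since this holds for all x, y, we must have A^* = A^T. Therefore
A^* =
[[-3, -3],
 [-1, -1]].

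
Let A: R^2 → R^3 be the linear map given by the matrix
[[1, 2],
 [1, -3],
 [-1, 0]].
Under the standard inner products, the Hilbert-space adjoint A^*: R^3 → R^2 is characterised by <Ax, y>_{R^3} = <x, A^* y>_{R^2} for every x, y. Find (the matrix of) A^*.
A^* = A^T =
[[1, 1, -1],
 [2, -3, 0]]

For real matrices with standard dot products, the defining identity <Ax, y> = <x, A^* y> gives (Ax)^T y = x^T (A^*) y, i.e. x^T A^T y = x^T (A^*) y. Since this holds for all x, y, we must have A^* = A^T. Therefore
A^* =
[[1, 1, -1],
 [2, -3, 0]].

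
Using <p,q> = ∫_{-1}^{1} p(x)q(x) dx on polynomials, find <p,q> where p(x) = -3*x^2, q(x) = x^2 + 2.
<p,q> = -26/5

Expand the product: p(x)·q(x) = -3*x^4 - 6*x^2.
∫_{-1}^{1} of each monomial x^k gives [2/(k+1) if k even, 0 if k odd]. Integrating term-by-term (or equivalently evaluating the antiderivative F(x) = -3*x^5/5 - 2*x^3 at the endpoints):
  F(1) − F(−1) = -13/5 − (13/5) = -26/5.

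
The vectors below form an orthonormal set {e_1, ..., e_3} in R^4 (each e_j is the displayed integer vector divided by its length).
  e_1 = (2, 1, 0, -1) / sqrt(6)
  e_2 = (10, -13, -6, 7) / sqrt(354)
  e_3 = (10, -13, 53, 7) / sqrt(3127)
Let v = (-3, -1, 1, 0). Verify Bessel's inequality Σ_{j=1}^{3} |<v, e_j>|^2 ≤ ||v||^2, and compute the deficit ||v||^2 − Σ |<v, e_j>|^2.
Σ |<v, e_j>|^2 = 534/53; ||v||^2 = 11; deficit = 49/53

Write each e_j = u_j / sqrt(<u_j, u_j>) where u_j is the displayed integer vector. Then <v, e_j> = <v, u_j> / sqrt(<u_j, u_j>), so |<v, e_j>|^2 = <v, u_j>^2 / <u_j, u_j>.
Coefficients: <v, e_1> = -7/sqrt(6), <v, e_2> = -23/sqrt(354), <v, e_3> = 36/sqrt(3127).
Square and sum: Σ |<v, e_j>|^2 = 534/53.
Compute ||v||^2 = v·v = 11.
Deficit = 11 − 534/53 = 49/53 ≥ 0, confirming Bessel's inequality. (The deficit equals ||v − Σ <v,e_j> e_j||^2, the squared distance from v to span{e_j}.)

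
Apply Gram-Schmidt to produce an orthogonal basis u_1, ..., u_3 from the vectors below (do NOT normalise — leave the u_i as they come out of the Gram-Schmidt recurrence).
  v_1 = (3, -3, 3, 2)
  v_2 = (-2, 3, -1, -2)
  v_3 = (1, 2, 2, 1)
Orthogonal basis:
  u_1 = (3, -3, 3, 2)
  u_2 = (4/31, 27/31, 35/31, -18/31)
  u_3 = (12/37, 44/37, -6/37, 57/37)

Apply the Gram-Schmidt recurrence
  u_1 = v_1
  u_i = v_i − Σ_{j<i} ((v_i · u_j) / (u_j · u_j)) · u_j.

Step by step this gives:
  u_1 = (3, -3, 3, 2)
  u_2 = (4/31, 27/31, 35/31, -18/31)
  u_3 = (12/37, 44/37, -6/37, 57/37)

Orthogonality check:
  u_2 · u_1 = 0 (should be 0)
  u_3 · u_1 = 0 (should be 0)
  u_3 · u_2 = 0 (should be 0)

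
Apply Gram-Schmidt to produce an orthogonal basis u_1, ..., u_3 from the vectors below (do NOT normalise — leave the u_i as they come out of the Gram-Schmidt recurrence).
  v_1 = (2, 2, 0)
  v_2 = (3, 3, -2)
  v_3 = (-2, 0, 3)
Orthogonal basis:
  u_1 = (2, 2, 0)
  u_2 = (0, 0, -2)
  u_3 = (-1, 1, 0)

Apply the Gram-Schmidt recurrence
  u_1 = v_1
  u_i = v_i − Σ_{j<i} ((v_i · u_j) / (u_j · u_j)) · u_j.

Step by step this gives:
  u_1 = (2, 2, 0)
  u_2 = (0, 0, -2)
  u_3 = (-1, 1, 0)

Orthogonality check:
  u_2 · u_1 = 0 (should be 0)
  u_3 · u_1 = 0 (should be 0)
  u_3 · u_2 = 0 (should be 0)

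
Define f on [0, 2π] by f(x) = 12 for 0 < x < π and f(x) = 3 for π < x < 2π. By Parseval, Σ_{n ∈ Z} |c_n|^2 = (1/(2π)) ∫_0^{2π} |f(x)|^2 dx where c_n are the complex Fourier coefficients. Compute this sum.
Σ |c_n|^2 = 153/2

Parseval equates the L^2 energy of f (normalised by 1/(2π)) with the ℓ^2 sum of its Fourier coefficients: (1/(2π)) ∫_0^{2π} |f|^2 = Σ |c_n|^2.
Compute the left side: (1/(2π)) [∫_0^π 12^2 dx + ∫_π^{2π} 3^2 dx] = (1/(2π)) · (144π + 9π) = (144 + 9)/2 = 153/2.
So Σ_{n ∈ Z} |c_n|^2 = 153/2.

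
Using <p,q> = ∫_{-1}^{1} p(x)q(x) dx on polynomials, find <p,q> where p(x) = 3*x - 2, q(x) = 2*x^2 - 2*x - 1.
<p,q> = -8/3

Expand the product: p(x)·q(x) = 6*x^3 - 10*x^2 + x + 2.
∫_{-1}^{1} of each monomial x^k gives [2/(k+1) if k even, 0 if k odd]. Integrating term-by-term (or equivalently evaluating the antiderivative F(x) = 3*x^4/2 - 10*x^3/3 + x^2/2 + 2*x at the endpoints):
  F(1) − F(−1) = 2/3 − (10/3) = -8/3.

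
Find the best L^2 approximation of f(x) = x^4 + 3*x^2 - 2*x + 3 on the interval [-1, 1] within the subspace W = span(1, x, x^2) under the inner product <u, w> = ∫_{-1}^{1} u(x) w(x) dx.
g(x) = 27*x^2/7 - 2*x + 102/35

The best approximation g ∈ W is the orthogonal projection of f onto W. Writing g = a_0 + a_1 x + a_2 x^2, the coefficients solve the normal equations G · a = b where
  G_{ij} = <φ_i, φ_j> and b_i = <f, φ_i>, with φ_0 = 1, φ_1 = x, φ_2 = x^2.
G =
  [2, 0, 2/3]
  [0, 2/3, 0]
  [2/3, 0, 2/5],
b = (42/5, -4/3, 122/35).
Solving gives a_0 = 102/35, a_1 = -2, a_2 = 27/7, so
  g(x) = 27*x^2/7 - 2*x + 102/35.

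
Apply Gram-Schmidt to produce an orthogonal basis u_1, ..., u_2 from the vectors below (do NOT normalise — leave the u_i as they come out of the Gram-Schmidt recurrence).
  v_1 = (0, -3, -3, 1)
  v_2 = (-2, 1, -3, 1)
Orthogonal basis:
  u_1 = (0, -3, -3, 1)
  u_2 = (-2, 40/19, -36/19, 12/19)

Apply the Gram-Schmidt recurrence
  u_1 = v_1
  u_i = v_i − Σ_{j<i} ((v_i · u_j) / (u_j · u_j)) · u_j.

Step by step this gives:
  u_1 = (0, -3, -3, 1)
  u_2 = (-2, 40/19, -36/19, 12/19)

Orthogonality check:
  u_2 · u_1 = 0 (should be 0)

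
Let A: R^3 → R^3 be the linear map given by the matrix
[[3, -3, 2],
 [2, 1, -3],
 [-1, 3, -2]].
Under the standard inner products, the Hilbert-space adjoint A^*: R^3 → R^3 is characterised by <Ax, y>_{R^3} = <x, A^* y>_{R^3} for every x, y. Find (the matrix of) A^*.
A^* = A^T =
[[3, 2, -1],
 [-3, 1, 3],
 [2, -3, -2]]

For real matrices with standard dot products, the defining identity <Ax, y> = <x, A^* y> gives (Ax)^T y = x^T (A^*) y, i.e. x^T A^T y = x^T (A^*) y. Since this holds for all x, y, we must have A^* = A^T. Therefore
A^* =
[[3, 2, -1],
 [-3, 1, 3],
 [2, -3, -2]].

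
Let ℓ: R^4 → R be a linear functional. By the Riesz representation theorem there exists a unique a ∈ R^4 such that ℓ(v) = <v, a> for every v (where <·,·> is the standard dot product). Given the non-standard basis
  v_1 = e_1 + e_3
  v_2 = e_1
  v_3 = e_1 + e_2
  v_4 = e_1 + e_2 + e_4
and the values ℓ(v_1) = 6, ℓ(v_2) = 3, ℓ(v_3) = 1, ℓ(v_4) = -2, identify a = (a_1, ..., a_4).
a = (3, -2, 3, -3)

Write a = (a_1, ..., a_4) in the standard basis. For each basis vector v_i, ℓ(v_i) = <v_i, a> is a linear equation in the a_j's. Collect the n equations into a matrix system V a = ℓ, where row i of V is v_i (expressed in the standard basis). Since V is invertible (lower-triangular with 1s on the diagonal, up to permutation), solve by back-substitution:
  V =
[[1, 0, 1, 0],
 [1, 0, 0, 0],
 [1, 1, 0, 0],
 [1, 1, 0, 1]]
  V a = (6, 3, 1, -2)
Solving gives a = (3, -2, 3, -3).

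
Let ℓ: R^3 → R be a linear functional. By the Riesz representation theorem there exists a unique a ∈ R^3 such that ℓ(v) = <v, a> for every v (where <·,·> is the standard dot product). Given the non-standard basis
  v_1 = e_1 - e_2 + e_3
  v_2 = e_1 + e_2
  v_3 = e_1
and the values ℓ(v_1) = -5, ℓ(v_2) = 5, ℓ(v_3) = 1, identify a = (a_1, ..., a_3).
a = (1, 4, -2)

Write a = (a_1, ..., a_3) in the standard basis. For each basis vector v_i, ℓ(v_i) = <v_i, a> is a linear equation in the a_j's. Collect the n equations into a matrix system V a = ℓ, where row i of V is v_i (expressed in the standard basis). Since V is invertible (lower-triangular with 1s on the diagonal, up to permutation), solve by back-substitution:
  V =
[[1, -1, 1],
 [1, 1, 0],
 [1, 0, 0]]
  V a = (-5, 5, 1)
Solving gives a = (1, 4, -2).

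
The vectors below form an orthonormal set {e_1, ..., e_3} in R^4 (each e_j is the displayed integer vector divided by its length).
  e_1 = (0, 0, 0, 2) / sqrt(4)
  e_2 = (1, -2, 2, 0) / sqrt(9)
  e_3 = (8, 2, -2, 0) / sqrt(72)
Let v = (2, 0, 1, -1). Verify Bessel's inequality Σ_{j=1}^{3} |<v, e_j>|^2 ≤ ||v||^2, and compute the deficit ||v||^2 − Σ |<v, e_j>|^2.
Σ |<v, e_j>|^2 = 11/2; ||v||^2 = 6; deficit = 1/2

Write each e_j = u_j / sqrt(<u_j, u_j>) where u_j is the displayed integer vector. Then <v, e_j> = <v, u_j> / sqrt(<u_j, u_j>), so |<v, e_j>|^2 = <v, u_j>^2 / <u_j, u_j>.
Coefficients: <v, e_1> = -2/sqrt(4), <v, e_2> = 4/sqrt(9), <v, e_3> = 14/sqrt(72).
Square and sum: Σ |<v, e_j>|^2 = 11/2.
Compute ||v||^2 = v·v = 6.
Deficit = 6 − 11/2 = 1/2 ≥ 0, confirming Bessel's inequality. (The deficit equals ||v − Σ <v,e_j> e_j||^2, the squared distance from v to span{e_j}.)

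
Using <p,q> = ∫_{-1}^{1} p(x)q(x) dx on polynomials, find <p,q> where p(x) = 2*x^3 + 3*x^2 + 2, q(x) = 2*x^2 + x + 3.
<p,q> = 358/15

Expand the product: p(x)·q(x) = 4*x^5 + 8*x^4 + 9*x^3 + 13*x^2 + 2*x + 6.
∫_{-1}^{1} of each monomial x^k gives [2/(k+1) if k even, 0 if k odd]. Integrating term-by-term (or equivalently evaluating the antiderivative F(x) = 2*x^6/3 + 8*x^5/5 + 9*x^4/4 + 13*x^3/3 + x^2 + 6*x at the endpoints):
  F(1) − F(−1) = 317/20 − (-481/60) = 358/15.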